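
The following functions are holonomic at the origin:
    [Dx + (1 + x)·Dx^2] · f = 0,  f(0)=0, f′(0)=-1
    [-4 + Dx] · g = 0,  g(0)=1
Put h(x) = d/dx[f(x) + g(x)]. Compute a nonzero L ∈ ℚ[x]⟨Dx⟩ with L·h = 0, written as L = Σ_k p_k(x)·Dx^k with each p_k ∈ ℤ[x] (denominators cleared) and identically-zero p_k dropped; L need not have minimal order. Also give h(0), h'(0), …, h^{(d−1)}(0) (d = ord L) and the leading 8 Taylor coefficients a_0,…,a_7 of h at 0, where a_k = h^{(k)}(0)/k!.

L = (-24 - 16·x) + (-14 - 32·x - 16·x^2)·Dx + (5 + 9·x + 4·x^2)·Dx^2  (order 2).
h: a_k = 3, 17, 31, 131/3, 125/3, 527/15, 979/45, 4411/315, …
ICs: h(0) = 3, h′(0) = 17.

f: a_k = 0, -1, 1/2, -1/3, 1/4, -1/5, 1/6, -1/7, …
g: a_k = 1, 4, 8, 32/3, 32/3, 128/15, 256/45, 1024/315, …
f+g: L₀ = lclm(L_f,L_g), ord ≤ 2+1.
Derive L from L₀ (diff closure).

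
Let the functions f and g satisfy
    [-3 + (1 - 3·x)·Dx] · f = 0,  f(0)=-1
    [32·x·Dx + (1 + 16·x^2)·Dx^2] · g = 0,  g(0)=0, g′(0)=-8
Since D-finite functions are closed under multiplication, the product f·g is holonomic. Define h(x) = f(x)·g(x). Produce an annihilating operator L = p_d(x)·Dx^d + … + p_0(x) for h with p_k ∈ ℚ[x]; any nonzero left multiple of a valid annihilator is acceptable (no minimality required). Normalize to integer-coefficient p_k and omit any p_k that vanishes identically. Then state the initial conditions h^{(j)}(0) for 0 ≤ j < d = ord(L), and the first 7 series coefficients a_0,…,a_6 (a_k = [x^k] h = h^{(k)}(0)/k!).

f: a_k = -1, -3, -9, -27, -81, -243, -729, …
g: a_k = 0, -8, 0, 128/3, 0, -2048/5, 0, …
L₀ := L_f ⊗_s L_g (sym. prod.), ord ≤ 2.
L = 96·x + (6 - 32·x + 192·x^2)·Dx + (-1 + 3·x - 16·x^2 + 48·x^3)·Dx^2  (order 2).
h: a_k = 0, 8, 24, 88/3, 88, 3368/5, 10104/5, …
ICs: h(0) = 0, h′(0) = 8.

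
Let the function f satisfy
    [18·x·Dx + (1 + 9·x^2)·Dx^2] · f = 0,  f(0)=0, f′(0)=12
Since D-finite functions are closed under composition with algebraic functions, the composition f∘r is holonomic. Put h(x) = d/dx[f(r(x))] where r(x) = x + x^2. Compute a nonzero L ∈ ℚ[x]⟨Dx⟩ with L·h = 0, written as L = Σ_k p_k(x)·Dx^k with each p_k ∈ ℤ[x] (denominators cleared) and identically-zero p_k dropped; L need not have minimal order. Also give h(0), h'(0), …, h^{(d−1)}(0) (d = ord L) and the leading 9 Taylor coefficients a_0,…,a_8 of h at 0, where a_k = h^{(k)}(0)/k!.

f: a_k = 0, 12, 0, -36, 0, 972/5, 0, -8748/7, 0, …
Substitute x→r, Dx→(1/r')Dx; clear ⇒ L₀.
h=h₀': d/dx-closure on L₀ ⇒ L.
L = (-2 + 18·x + 72·x^2 + 108·x^3 + 54·x^4) + (1 + 2·x + 9·x^2 + 36·x^3 + 45·x^4 + 18·x^5)·Dx  (order 1).
h: a_k = 12, 24, -108, -432, 432, 5616, 4860, -54432, -148716, …
ICs: h(0) = 12.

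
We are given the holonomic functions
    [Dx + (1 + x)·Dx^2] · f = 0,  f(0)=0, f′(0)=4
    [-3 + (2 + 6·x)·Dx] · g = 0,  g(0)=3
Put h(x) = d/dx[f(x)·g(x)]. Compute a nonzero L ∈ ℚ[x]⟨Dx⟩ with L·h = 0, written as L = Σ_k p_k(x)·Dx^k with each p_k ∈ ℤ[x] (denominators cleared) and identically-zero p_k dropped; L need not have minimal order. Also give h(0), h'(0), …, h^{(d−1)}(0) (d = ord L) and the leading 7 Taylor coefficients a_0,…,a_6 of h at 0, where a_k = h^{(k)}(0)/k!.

L = (3 + 126·x + 27·x^2) + (128 + 648·x + 864·x^2 + 216·x^3)·Dx + (28 + 208·x + 504·x^2 + 432·x^3 + 108·x^4)·Dx^2  (order 2).
h: a_k = 12, 24, -111/2, 120, -8751/32, 53013/80, -2159127/1280, …
ICs: h(0) = 12, h′(0) = 24.

f: a_k = 0, 4, -2, 4/3, -1, 4/5, -2/3, …
g: a_k = 3, 9/2, -27/8, 81/16, -1215/128, 5103/256, -45927/1024, …
h₀=f·g: eliminate ⇒ L₀, order ≤ 2·1.
Differentiate: ansatz ord ≤ ord L₀ ⇒ L.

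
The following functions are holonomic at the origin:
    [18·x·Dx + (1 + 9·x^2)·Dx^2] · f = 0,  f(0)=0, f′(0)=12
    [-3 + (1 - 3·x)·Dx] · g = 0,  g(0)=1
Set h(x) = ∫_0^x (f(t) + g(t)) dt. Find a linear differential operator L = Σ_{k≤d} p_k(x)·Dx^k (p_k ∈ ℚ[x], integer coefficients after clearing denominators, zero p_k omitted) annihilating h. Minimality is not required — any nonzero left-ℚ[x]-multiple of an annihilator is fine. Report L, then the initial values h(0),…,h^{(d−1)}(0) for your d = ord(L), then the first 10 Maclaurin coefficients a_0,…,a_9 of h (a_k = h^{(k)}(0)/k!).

L = (18 - 216·x - 486·x^2)·Dx^2 + (-12 + 18·x - 108·x^2 - 486·x^3)·Dx^3 + (1 - 81·x^4)·Dx^4  (order 4).
h: a_k = 0, 1, 15/2, 3, -9/4, 81/5, 729/10, 729/7, 6561/56, 729, …
ICs: h(0) = 0, h′(0) = 1, h′′(0) = 15, h′′′(0) = 18.

f: a_k = 0, 12, 0, -36, 0, 972/5, 0, -8748/7, 0, 8748, …
g: a_k = 1, 3, 9, 27, 81, 243, 729, 2187, 6561, 19683, …
Weyl lclm of L_f,L_g ⇒ L₀ (ord ≤ 3).
h=∫h₀ ⇒ L = L₀·Dx.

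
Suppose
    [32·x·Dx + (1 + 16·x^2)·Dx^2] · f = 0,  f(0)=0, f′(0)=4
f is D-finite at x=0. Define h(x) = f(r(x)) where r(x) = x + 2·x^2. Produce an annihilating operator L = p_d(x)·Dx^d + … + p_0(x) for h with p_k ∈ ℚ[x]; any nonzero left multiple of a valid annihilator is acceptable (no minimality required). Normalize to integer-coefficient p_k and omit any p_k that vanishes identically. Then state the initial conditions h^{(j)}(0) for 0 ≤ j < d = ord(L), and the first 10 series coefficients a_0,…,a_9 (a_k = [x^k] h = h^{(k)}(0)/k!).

L = (-4 + 32·x + 256·x^2 + 768·x^3 + 768·x^4)·Dx + (1 + 4·x + 16·x^2 + 128·x^3 + 320·x^4 + 256·x^5)·Dx^2  (order 2).
h: a_k = 0, 4, 8, -64/3, -128, -256/5, 5632/3, 40960/7, -16384, -1359872/9, …
ICs: h(0) = 0, h′(0) = 4.

f: a_k = 0, 4, 0, -64/3, 0, 1024/5, 0, -16384/7, 0, 262144/9, …
f∘r: x↦r, Dx↦Dx/r' in L_f ⇒ L₀.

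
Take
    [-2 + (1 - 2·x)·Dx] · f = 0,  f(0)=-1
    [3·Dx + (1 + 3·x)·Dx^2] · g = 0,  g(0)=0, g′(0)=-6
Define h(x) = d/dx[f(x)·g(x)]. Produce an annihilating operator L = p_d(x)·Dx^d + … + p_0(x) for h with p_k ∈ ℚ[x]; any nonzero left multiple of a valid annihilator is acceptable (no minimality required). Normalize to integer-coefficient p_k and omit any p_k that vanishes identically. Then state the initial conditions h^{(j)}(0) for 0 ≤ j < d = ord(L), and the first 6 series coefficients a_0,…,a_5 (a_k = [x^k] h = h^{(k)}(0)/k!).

f: a_k = -1, -2, -4, -8, -16, -32, …
g: a_k = 0, -6, 9, -18, 81/2, -486/5, …
f·g: L₀ = L_f ⊗_s L_g, ord ≤ 1·2.
Differentiate: ansatz ord ≤ ord L₀ ⇒ L.
L = 24 + 30·x·Dx + (-1 - x + 6·x^2)·Dx^2  (order 2).
h: a_k = 6, 6, 72, 30, 561, -558/5, …
ICs: h(0) = 6, h′(0) = 6.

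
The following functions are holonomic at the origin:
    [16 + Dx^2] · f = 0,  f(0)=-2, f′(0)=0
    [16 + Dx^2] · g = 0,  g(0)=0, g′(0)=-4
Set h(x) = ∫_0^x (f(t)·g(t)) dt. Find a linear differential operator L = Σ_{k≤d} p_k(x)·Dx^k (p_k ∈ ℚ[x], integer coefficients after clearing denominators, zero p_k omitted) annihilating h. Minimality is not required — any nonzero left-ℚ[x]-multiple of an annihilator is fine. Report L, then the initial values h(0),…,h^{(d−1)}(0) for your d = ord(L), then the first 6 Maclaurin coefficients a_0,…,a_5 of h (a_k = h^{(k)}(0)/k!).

f: a_k = -2, 0, 16, 0, -64/3, 0, …
g: a_k = 0, -4, 0, 32/3, 0, -128/15, …
Product ⇒ symmetric product L₀, ord ≤ 4.
h=∫₀ˣh₀: take L = L₀·Dx.
L = 64·Dx^2 + Dx^4  (order 4).
h: a_k = 0, 0, 4, 0, -64/3, 0, …
ICs: h(0) = 0, h′(0) = 0, h′′(0) = 8, h′′′(0) = 0.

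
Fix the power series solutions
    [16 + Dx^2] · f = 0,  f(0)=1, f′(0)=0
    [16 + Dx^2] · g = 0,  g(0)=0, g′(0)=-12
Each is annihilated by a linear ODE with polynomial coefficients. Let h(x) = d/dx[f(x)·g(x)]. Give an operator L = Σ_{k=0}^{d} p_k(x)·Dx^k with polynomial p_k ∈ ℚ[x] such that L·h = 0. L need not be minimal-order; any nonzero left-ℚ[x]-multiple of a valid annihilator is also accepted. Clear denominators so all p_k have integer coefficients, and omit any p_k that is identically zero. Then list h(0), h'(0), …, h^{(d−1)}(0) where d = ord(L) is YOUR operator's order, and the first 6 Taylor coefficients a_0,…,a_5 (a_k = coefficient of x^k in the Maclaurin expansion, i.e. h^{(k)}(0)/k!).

L = 64 + Dx^2  (order 2).
h: a_k = -12, 0, 384, 0, -2048, 0, …
ICs: h(0) = -12, h′(0) = 0.

f: a_k = 1, 0, -8, 0, 32/3, 0, …
g: a_k = 0, -12, 0, 32, 0, -128/5, …
L₀ := L_f ⊗_s L_g (sym. prod.), ord ≤ 4.
Differentiate: ansatz ord ≤ ord L₀ ⇒ L.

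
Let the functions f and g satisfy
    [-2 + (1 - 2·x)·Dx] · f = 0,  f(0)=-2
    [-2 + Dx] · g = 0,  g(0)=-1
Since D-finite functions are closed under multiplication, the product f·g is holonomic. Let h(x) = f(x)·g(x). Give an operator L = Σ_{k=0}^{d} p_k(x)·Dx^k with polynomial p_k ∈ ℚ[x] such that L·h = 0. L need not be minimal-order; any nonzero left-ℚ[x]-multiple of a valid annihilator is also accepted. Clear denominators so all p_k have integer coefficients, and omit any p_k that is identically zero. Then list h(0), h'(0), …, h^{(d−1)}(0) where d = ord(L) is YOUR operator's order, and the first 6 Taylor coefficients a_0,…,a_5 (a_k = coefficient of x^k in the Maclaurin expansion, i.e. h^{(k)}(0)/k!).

f: a_k = -2, -4, -8, -16, -32, -64, …
g: a_k = -1, -2, -2, -4/3, -2/3, -4/15, …
L₀ := L_f ⊗_s L_g (sym. prod.), ord ≤ 1.
L = (4 - 4·x) + (-1 + 2·x)·Dx  (order 1).
h: a_k = 2, 8, 20, 128/3, 260/3, 2608/15, …
ICs: h(0) = 2.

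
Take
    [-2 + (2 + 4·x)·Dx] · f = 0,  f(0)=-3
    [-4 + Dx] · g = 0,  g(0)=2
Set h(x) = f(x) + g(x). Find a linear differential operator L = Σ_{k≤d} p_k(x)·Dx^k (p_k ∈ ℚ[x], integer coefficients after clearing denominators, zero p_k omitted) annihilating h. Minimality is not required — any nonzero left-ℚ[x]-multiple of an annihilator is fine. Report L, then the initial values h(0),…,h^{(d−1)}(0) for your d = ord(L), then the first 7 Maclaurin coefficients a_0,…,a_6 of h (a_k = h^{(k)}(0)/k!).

L = (20 + 32·x) + (-17 - 64·x - 64·x^2)·Dx + (3 + 14·x + 16·x^2)·Dx^2  (order 2).
h: a_k = -1, 5, 35/2, 119/6, 557/24, 1733/120, 11027/720, …
ICs: h(0) = -1, h′(0) = 5.

f: a_k = -3, -3, 3/2, -3/2, 15/8, -21/8, 63/16, …
g: a_k = 2, 8, 16, 64/3, 64/3, 256/15, 512/45, …
Weyl lclm of L_f,L_g ⇒ L₀ (ord ≤ 2).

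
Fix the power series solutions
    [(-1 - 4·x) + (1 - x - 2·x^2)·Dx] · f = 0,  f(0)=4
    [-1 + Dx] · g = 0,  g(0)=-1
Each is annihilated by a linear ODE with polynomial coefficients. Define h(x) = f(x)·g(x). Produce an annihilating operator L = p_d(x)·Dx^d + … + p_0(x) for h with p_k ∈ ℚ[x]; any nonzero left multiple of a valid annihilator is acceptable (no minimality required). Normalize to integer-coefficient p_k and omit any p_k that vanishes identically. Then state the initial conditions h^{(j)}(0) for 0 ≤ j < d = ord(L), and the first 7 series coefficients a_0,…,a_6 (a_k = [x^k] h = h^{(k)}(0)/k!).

L = (2 + 3·x - 2·x^2) + (-1 + x + 2·x^2)·Dx  (order 1).
h: a_k = -4, -8, -18, -104/3, -425/6, -701/5, -50737/180, …
ICs: h(0) = -4.

f: a_k = 4, 4, 12, 20, 44, 84, 172, …
g: a_k = -1, -1, -1/2, -1/6, -1/24, -1/120, -1/720, …
Sym-product of L_f,L_g gives L₀ (≤ ord 1).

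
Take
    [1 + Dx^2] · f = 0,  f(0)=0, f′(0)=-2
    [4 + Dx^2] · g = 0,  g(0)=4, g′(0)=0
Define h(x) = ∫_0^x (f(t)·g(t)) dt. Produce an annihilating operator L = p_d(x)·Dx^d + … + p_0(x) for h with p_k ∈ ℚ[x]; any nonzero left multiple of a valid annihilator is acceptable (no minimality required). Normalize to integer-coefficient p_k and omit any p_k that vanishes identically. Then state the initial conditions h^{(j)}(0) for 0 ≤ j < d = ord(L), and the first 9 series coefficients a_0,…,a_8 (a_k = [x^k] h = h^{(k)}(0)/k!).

f: a_k = 0, -2, 0, 1/3, 0, -1/60, 0, 1/2520, 0, …
g: a_k = 4, 0, -8, 0, 8/3, 0, -16/45, 0, 8/315, …
f·g: L₀ = L_f ⊗_s L_g, ord ≤ 2·2.
h=∫h₀ ⇒ L = L₀·Dx.
L = 9·Dx + 10·Dx^3 + Dx^5  (order 5).
h: a_k = 0, 0, -4, 0, 13/3, 0, -121/90, 0, 1093/5040, …
ICs: h(0) = 0, h′(0) = 0, h′′(0) = -8, h′′′(0) = 0, h′′′′(0) = 104.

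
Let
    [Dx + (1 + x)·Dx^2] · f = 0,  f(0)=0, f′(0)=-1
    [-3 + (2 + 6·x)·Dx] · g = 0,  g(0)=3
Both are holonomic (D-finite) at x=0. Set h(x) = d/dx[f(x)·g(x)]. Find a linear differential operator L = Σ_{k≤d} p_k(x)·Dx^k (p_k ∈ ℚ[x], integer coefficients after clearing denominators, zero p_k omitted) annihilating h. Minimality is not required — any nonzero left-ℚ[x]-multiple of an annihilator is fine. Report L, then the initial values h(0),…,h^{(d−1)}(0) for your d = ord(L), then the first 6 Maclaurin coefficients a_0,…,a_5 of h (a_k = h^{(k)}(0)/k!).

f: a_k = 0, -1, 1/2, -1/3, 1/4, -1/5, …
g: a_k = 3, 9/2, -27/8, 81/16, -1215/128, 5103/256, …
f·g: L₀ = L_f ⊗_s L_g, ord ≤ 2·1.
h=h₀': d/dx-closure on L₀ ⇒ L.
L = (3 + 126·x + 27·x^2) + (128 + 648·x + 864·x^2 + 216·x^3)·Dx + (28 + 208·x + 504·x^2 + 432·x^3 + 108·x^4)·Dx^2  (order 2).
h: a_k = -3, -6, 111/8, -30, 8751/128, -53013/320, …
ICs: h(0) = -3, h′(0) = -6.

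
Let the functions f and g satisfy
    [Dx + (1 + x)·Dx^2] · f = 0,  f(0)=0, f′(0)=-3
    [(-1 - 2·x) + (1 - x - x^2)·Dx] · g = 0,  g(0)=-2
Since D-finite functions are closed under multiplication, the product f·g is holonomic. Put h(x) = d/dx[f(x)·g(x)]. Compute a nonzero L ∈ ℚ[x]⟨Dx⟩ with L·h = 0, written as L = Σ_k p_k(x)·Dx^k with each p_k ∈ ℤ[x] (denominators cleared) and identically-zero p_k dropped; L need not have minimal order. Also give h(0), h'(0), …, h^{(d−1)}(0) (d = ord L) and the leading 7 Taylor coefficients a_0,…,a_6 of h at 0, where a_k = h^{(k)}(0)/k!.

f: a_k = 0, -3, 3/2, -1, 3/4, -3/5, 1/2, …
g: a_k = -2, -2, -4, -6, -10, -16, -26, …
h₀=f·g: eliminate ⇒ L₀, order ≤ 2·1.
Differentiate: ansatz ord ≤ ord L₀ ⇒ L.
L = (26 + 54·x + 36·x^2) + (7 + 37·x + 60·x^2 + 28·x^3)·Dx + (-3 - 4·x + 6·x^2 + 11·x^3 + 4·x^4)·Dx^2  (order 2).
h: a_k = 6, 6, 33, 50, 247/2, 1086/5, 4323/10, …
ICs: h(0) = 6, h′(0) = 6.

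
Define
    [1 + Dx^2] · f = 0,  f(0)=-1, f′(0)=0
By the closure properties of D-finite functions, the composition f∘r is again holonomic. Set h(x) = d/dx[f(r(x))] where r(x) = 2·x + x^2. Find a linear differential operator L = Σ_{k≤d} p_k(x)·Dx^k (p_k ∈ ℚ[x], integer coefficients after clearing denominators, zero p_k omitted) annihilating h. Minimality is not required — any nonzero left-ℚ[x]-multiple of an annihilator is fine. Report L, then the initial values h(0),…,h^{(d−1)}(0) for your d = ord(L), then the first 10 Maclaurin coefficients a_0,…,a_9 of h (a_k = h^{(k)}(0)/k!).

L = (7 + 16·x + 24·x^2 + 16·x^3 + 4·x^4) + (-3 - 3·x)·Dx + (1 + 2·x + x^2)·Dx^2  (order 2).
h: a_k = 0, 4, 6, -2/3, -20/3, -82/15, -7/15, 719/315, 62/35, 2221/5670, …
ICs: h(0) = 0, h′(0) = 4.

f: a_k = -1, 0, 1/2, 0, -1/24, 0, 1/720, 0, -1/40320, 0, …
Substitute x→r, Dx→(1/r')Dx; clear ⇒ L₀.
Differentiate: ansatz ord ≤ ord L₀ ⇒ L.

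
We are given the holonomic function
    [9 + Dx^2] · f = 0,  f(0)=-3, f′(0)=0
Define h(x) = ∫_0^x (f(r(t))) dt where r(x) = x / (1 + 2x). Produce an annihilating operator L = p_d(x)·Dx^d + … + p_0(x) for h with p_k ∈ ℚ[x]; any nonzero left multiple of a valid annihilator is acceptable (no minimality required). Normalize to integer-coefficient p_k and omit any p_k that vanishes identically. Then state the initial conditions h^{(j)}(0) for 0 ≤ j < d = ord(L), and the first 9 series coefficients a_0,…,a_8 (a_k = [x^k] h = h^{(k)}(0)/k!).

L = 9·Dx + (4 + 24·x + 48·x^2 + 32·x^3)·Dx^2 + (1 + 8·x + 24·x^2 + 32·x^3 + 16·x^4)·Dx^3  (order 3).
h: a_k = 0, -3, 0, 9/2, -27/2, 243/8, -117/2, 7749/80, -20169/160, …
ICs: h(0) = 0, h′(0) = -3, h′′(0) = 0.

f: a_k = -3, 0, 27/2, 0, -81/8, 0, 243/80, 0, -2187/4480, …
h₀=f(r): pull back L_f along r ⇒ L₀.
h=∫₀ˣh₀: take L = L₀·Dx.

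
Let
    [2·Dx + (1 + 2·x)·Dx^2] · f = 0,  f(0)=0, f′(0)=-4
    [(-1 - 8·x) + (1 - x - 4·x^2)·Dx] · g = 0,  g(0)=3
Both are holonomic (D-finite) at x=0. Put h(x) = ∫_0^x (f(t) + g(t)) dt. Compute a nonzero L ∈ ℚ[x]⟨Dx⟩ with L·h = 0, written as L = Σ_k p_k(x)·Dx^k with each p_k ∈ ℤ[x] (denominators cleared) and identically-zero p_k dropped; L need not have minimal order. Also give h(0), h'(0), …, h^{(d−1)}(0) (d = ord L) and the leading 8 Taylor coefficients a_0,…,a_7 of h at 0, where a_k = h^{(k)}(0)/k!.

L = (-94 - 644·x - 1664·x^2 - 1920·x^3 - 1536·x^4)·Dx^2 + (-23 - 324·x - 1448·x^2 - 3072·x^3 - 3904·x^4 - 2560·x^5)·Dx^3 + (6 + 35·x + 53·x^2 - 98·x^3 - 528·x^4 - 864·x^5 - 512·x^6)·Dx^4  (order 4).
h: a_k = 0, 3, -1/2, 19/3, 65/12, 19, 911/30, 1693/21, …
ICs: h(0) = 0, h′(0) = 3, h′′(0) = -1, h′′′(0) = 38.

f: a_k = 0, -4, 4, -16/3, 8, -64/5, 64/3, -256/7, …
g: a_k = 3, 3, 15, 27, 87, 195, 543, 1323, …
h₀=f+g: left-lcm gives L₀, ord ≤ 3.
∫: right-multiply L₀ by Dx.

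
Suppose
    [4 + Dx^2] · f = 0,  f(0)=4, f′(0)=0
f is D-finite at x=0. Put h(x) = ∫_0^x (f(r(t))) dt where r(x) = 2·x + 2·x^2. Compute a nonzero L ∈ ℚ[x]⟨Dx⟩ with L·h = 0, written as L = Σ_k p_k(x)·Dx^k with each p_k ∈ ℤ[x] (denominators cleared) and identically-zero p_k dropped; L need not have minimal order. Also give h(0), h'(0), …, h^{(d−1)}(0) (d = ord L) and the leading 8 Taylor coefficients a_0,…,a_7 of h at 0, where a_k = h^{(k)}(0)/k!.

f: a_k = 4, 0, -8, 0, 8/3, 0, -16/45, 0, …
L₀ from L_f via x↦r, Dx↦r'^{-1}Dx.
Integrate: L := L₀·Dx.
L = (16 + 96·x + 192·x^2 + 128·x^3)·Dx - 2·Dx^2 + (1 + 2·x)·Dx^3  (order 3).
h: a_k = 0, 4, 0, -32/3, -16, 32/15, 256/9, 10496/315, …
ICs: h(0) = 0, h′(0) = 4, h′′(0) = 0.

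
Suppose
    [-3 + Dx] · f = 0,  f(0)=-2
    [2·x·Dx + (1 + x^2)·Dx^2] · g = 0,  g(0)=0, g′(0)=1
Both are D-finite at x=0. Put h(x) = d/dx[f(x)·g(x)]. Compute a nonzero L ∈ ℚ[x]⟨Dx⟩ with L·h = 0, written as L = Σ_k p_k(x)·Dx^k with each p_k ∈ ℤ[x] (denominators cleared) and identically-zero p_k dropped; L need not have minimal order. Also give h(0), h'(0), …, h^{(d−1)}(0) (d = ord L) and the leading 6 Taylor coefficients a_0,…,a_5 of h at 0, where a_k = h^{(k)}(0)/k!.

L = (21 - 36·x + 72·x^2 - 36·x^3 + 27·x^4) + (-16 + 18·x - 42·x^2 + 18·x^3 - 18·x^4)·Dx + (3 - 2·x + 6·x^2 - 2·x^3 + 3·x^4)·Dx^2  (order 2).
h: a_k = -2, -12, -25, -28, -83/4, -27/2, …
ICs: h(0) = -2, h′(0) = -12.

f: a_k = -2, -6, -9, -9, -27/4, -81/20, …
g: a_k = 0, 1, 0, -1/3, 0, 1/5, …
L₀ := L_f ⊗_s L_g (sym. prod.), ord ≤ 2.
Derive L from L₀ (diff closure).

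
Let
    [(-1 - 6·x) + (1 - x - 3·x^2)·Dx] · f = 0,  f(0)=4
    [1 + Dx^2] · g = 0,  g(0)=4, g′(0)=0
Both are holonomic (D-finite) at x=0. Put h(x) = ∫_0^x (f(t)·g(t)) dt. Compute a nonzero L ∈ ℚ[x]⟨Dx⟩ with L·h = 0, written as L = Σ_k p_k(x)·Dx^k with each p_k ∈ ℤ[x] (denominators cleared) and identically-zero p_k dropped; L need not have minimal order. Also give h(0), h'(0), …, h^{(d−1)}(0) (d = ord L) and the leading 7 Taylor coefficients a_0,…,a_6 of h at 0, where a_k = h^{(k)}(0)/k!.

L = (5 + x + 3·x^2)·Dx + (2 + 12·x)·Dx^2 + (-1 + x + 3·x^2)·Dx^3  (order 3).
h: a_k = 0, 16, 8, 56/3, 26, 818/15, 877/9, …
ICs: h(0) = 0, h′(0) = 16, h′′(0) = 16.

f: a_k = 4, 4, 16, 28, 76, 160, 388, …
g: a_k = 4, 0, -2, 0, 1/6, 0, -1/180, …
Product ⇒ symmetric product L₀, ord ≤ 2.
∫: right-multiply L₀ by Dx.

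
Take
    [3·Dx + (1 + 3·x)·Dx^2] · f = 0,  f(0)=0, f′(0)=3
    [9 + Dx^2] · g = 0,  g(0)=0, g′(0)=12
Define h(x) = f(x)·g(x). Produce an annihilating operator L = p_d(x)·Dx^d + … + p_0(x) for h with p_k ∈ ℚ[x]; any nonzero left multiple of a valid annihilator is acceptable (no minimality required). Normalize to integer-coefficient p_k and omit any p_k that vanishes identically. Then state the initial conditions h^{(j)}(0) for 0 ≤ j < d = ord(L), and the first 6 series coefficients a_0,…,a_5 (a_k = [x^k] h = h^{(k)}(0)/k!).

L = (-81 + 486·x + 4617·x^2 + 11664·x^3 + 8748·x^4) + (36 + 540·x + 1944·x^2 + 1944·x^3)·Dx + (180·x + 1134·x^2 + 2592·x^3 + 1944·x^4)·Dx^2 + (4 + 60·x + 216·x^2 + 216·x^3)·Dx^3 + (1 + 14·x + 69·x^2 + 144·x^3 + 108·x^4)·Dx^4  (order 4).
h: a_k = 0, 0, 36, -54, 54, -162, …
ICs: h(0) = 0, h′(0) = 0, h′′(0) = 72, h′′′(0) = -324.

f: a_k = 0, 3, -9/2, 9, -81/4, 243/5, …
g: a_k = 0, 12, 0, -18, 0, 81/10, …
h₀=f·g: eliminate ⇒ L₀, order ≤ 2·2.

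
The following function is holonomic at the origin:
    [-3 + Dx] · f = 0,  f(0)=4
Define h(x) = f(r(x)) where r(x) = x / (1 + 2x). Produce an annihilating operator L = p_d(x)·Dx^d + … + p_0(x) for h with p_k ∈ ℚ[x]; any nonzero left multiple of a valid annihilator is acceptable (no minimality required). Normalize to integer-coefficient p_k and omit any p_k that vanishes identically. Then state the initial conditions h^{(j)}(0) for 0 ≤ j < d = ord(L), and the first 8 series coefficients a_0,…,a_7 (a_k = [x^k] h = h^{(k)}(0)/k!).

L = -3 + (1 + 4·x + 4·x^2)·Dx  (order 1).
h: a_k = 4, 12, -6, -6, 51/2, -519/10, 1581/20, -12441/140, …
ICs: h(0) = 4.

f: a_k = 4, 12, 18, 18, 27/2, 81/10, 81/20, 243/140, …
h₀=f(r): pull back L_f along r ⇒ L₀.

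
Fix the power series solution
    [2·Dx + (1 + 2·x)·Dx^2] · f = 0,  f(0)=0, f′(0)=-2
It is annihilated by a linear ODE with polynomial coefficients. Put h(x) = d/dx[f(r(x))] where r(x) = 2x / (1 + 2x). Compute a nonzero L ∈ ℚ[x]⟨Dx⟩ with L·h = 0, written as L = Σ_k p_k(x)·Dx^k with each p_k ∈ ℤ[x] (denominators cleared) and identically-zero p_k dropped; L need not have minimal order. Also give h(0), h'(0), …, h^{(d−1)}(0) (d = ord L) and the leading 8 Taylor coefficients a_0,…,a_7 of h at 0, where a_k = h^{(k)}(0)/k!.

L = (8 + 24·x) + (1 + 8·x + 12·x^2)·Dx  (order 1).
h: a_k = -4, 32, -208, 1280, -7744, 46592, -279808, 1679360, …
ICs: h(0) = -4.

f: a_k = 0, -2, 2, -8/3, 4, -32/5, 32/3, -128/7, …
Substitute x→r, Dx→(1/r')Dx; clear ⇒ L₀.
h₀' ⇒ L via d/dx closure of L₀.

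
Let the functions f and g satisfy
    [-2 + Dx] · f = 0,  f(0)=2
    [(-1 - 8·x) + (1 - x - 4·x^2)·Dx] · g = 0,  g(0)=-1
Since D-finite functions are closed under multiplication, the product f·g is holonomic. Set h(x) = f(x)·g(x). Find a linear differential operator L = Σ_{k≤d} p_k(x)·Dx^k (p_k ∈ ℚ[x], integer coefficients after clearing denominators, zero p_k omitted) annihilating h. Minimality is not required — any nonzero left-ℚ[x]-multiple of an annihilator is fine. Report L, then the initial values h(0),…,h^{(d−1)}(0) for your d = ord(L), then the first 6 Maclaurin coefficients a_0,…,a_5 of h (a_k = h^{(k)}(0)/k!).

L = (3 + 6·x - 8·x^2) + (-1 + x + 4·x^2)·Dx  (order 1).
h: a_k = -2, -6, -18, -134/3, -118, -1486/5, …
ICs: h(0) = -2.

f: a_k = 2, 4, 4, 8/3, 4/3, 8/15, …
g: a_k = -1, -1, -5, -9, -29, -65, …
L₀ := L_f ⊗_s L_g (sym. prod.), ord ≤ 1.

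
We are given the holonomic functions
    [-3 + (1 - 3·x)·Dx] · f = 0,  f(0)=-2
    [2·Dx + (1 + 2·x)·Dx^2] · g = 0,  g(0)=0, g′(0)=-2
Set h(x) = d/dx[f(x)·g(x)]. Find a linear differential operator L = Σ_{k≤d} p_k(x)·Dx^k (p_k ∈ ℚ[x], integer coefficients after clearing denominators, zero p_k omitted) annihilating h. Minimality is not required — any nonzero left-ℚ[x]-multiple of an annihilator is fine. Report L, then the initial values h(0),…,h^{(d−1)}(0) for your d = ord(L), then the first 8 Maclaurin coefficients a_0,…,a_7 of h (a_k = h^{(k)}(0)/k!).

L = 24 + (5 + 30·x)·Dx + (-1 + x + 6·x^2)·Dx^2  (order 2).
h: a_k = 4, 16, 88, 320, 1264, 22112/5, 78672/5, 1870208/35, …
ICs: h(0) = 4, h′(0) = 16.

f: a_k = -2, -6, -18, -54, -162, -486, -1458, -4374, …
g: a_k = 0, -2, 2, -8/3, 4, -32/5, 32/3, -128/7, …
h₀=f·g: eliminate ⇒ L₀, order ≤ 1·2.
h=h₀': d/dx-closure on L₀ ⇒ L.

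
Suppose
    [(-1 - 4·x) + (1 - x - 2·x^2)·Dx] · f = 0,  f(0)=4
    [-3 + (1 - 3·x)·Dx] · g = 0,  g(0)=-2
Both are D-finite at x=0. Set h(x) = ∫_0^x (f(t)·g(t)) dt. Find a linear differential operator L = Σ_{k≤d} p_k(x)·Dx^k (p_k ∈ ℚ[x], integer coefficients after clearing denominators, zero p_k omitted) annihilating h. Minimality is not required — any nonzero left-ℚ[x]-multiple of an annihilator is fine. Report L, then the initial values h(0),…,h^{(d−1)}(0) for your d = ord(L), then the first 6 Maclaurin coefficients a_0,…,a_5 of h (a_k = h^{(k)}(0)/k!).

f: a_k = 4, 4, 12, 20, 44, 84, …
g: a_k = -2, -6, -18, -54, -162, -486, …
h₀=f·g: eliminate ⇒ L₀, order ≤ 1·1.
h=∫₀ˣh₀: take L = L₀·Dx.
L = (-4 + 2·x + 18·x^2)·Dx + (1 - 4·x + x^2 + 6·x^3)·Dx^2  (order 2).
h: a_k = 0, -8, -16, -40, -100, -1288/5, …
ICs: h(0) = 0, h′(0) = -8.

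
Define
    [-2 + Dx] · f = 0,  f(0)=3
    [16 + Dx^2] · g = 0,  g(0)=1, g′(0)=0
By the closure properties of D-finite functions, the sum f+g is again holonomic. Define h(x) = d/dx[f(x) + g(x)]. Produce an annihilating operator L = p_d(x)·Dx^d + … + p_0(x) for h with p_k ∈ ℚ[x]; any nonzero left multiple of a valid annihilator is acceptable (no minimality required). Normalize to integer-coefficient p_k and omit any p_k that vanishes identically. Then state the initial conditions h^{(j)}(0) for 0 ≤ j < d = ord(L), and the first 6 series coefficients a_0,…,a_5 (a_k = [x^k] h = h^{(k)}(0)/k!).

L = 32 - 16·Dx + 2·Dx^2 - Dx^3  (order 3).
h: a_k = 6, -4, 12, 152/3, 4, -488/15, …
ICs: h(0) = 6, h′(0) = -4, h′′(0) = 24.

f: a_k = 3, 6, 6, 4, 2, 4/5, …
g: a_k = 1, 0, -8, 0, 32/3, 0, …
Weyl lclm of L_f,L_g ⇒ L₀ (ord ≤ 3).
Derive L from L₀ (diff closure).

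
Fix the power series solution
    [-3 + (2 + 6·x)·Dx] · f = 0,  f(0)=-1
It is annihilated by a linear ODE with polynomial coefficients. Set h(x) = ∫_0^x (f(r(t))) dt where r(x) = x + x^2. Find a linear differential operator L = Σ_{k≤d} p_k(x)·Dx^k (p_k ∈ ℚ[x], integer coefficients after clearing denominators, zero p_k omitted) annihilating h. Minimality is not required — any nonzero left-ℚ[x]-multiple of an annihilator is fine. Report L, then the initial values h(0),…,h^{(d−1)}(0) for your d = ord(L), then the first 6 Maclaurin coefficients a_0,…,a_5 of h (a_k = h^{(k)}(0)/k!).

f: a_k = -1, -3/2, 9/8, -27/16, 405/128, -1701/256, …
f∘r: x↦r, Dx↦Dx/r' in L_f ⇒ L₀.
h=∫₀ˣh₀: take L = L₀·Dx.
L = (-3 - 6·x)·Dx + (2 + 6·x + 6·x^2)·Dx^2  (order 2).
h: a_k = 0, -1, -3/4, -1/8, 9/64, -99/640, …
ICs: h(0) = 0, h′(0) = -1.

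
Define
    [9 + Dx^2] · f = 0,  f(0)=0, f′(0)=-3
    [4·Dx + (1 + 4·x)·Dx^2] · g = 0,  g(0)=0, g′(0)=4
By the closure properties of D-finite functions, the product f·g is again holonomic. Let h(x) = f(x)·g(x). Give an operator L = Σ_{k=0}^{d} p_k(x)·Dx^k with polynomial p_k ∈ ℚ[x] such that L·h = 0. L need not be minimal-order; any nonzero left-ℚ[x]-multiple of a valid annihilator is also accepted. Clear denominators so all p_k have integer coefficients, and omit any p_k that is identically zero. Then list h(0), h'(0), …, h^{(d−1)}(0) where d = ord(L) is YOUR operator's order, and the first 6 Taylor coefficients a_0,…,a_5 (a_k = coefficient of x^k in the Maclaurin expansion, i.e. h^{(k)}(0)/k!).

f: a_k = 0, -3, 0, 9/2, 0, -81/40, …
g: a_k = 0, 4, -8, 64/3, -64, 1024/5, …
L₀ := L_f ⊗_s L_g (sym. prod.), ord ≤ 4.
L = (-2043 - 1296·x + 44064·x^2 + 186624·x^3 + 186624·x^4) + (72 + 5472·x + 31104·x^2 + 41472·x^3)·Dx + (-182 + 864·x + 12096·x^2 + 41472·x^3 + 41472·x^4)·Dx^2 + (8 + 608·x + 3456·x^2 + 4608·x^3)·Dx^3 + (5 + 112·x + 800·x^2 + 2304·x^3 + 2304·x^4)·Dx^4  (order 4).
h: a_k = 0, 0, -12, 24, -46, 156, …
ICs: h(0) = 0, h′(0) = 0, h′′(0) = -24, h′′′(0) = 144.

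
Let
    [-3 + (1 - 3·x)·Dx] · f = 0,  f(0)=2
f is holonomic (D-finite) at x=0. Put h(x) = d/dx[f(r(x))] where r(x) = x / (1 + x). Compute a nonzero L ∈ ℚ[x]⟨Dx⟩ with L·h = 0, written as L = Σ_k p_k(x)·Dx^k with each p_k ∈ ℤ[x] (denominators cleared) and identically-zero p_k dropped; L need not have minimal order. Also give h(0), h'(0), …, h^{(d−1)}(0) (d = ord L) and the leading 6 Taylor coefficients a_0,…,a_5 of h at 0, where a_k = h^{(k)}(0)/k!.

f: a_k = 2, 6, 18, 54, 162, 486, …
Substitute x→r, Dx→(1/r')Dx; clear ⇒ L₀.
Differentiate: ansatz ord ≤ ord L₀ ⇒ L.
L = 4 + (-1 + 2·x)·Dx  (order 1).
h: a_k = 6, 24, 72, 192, 480, 1152, …
ICs: h(0) = 6.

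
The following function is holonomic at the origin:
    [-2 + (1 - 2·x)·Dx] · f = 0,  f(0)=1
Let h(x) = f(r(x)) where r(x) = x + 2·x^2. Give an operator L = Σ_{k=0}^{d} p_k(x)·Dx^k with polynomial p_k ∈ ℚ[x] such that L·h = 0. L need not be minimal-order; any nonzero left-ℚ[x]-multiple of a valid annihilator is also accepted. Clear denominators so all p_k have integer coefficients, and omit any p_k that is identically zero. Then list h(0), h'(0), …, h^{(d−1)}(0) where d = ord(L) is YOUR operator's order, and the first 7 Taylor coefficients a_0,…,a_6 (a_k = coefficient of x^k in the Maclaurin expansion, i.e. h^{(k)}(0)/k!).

f: a_k = 1, 2, 4, 8, 16, 32, 64, …
Substitute x→r, Dx→(1/r')Dx; clear ⇒ L₀.
L = (2 + 8·x) + (-1 + 2·x + 4·x^2)·Dx  (order 1).
h: a_k = 1, 2, 8, 24, 80, 256, 832, …
ICs: h(0) = 1.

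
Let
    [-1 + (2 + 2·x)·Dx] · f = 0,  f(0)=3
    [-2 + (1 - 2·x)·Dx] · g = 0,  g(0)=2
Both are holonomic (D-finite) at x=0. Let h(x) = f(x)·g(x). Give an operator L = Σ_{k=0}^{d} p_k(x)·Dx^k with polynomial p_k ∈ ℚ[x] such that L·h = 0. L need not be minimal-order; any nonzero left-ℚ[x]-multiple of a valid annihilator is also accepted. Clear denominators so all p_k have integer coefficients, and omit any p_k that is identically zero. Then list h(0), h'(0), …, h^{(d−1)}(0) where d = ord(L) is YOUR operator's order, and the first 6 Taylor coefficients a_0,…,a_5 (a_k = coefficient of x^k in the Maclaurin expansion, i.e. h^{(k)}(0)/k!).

f: a_k = 3, 3/2, -3/8, 3/16, -15/128, 21/256, …
g: a_k = 2, 4, 8, 16, 32, 64, …
L₀ := L_f ⊗_s L_g (sym. prod.), ord ≤ 1.
L = (5 + 2·x) + (-2 + 2·x + 4·x^2)·Dx  (order 1).
h: a_k = 6, 15, 117/4, 471/8, 7521/64, 30105/128, …
ICs: h(0) = 6.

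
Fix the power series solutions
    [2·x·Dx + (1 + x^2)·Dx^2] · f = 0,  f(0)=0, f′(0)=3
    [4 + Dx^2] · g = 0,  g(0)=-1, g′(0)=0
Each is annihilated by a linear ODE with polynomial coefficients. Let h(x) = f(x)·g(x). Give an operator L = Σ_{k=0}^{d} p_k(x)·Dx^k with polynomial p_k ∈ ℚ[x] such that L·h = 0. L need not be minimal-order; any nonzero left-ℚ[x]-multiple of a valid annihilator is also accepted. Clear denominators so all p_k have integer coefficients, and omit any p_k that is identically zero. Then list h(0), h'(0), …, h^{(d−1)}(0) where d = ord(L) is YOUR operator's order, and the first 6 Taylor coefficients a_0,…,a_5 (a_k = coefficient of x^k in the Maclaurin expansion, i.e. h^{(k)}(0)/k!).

L = (160 + 464·x^2 + 464·x^4 + 256·x^6 + 64·x^8) + (96·x + 224·x^3 + 192·x^5 + 64·x^7)·Dx + (60 + 188·x^2 + 216·x^4 + 128·x^6 + 32·x^8)·Dx^2 + (24·x + 56·x^3 + 48·x^5 + 16·x^7)·Dx^3 + (5 + 18·x^2 + 25·x^4 + 16·x^6 + 4·x^8)·Dx^4  (order 4).
h: a_k = 0, -3, 0, 7, 0, -23/5, …
ICs: h(0) = 0, h′(0) = -3, h′′(0) = 0, h′′′(0) = 42.

f: a_k = 0, 3, 0, -1, 0, 3/5, …
g: a_k = -1, 0, 2, 0, -2/3, 0, …
Product ⇒ symmetric product L₀, ord ≤ 4.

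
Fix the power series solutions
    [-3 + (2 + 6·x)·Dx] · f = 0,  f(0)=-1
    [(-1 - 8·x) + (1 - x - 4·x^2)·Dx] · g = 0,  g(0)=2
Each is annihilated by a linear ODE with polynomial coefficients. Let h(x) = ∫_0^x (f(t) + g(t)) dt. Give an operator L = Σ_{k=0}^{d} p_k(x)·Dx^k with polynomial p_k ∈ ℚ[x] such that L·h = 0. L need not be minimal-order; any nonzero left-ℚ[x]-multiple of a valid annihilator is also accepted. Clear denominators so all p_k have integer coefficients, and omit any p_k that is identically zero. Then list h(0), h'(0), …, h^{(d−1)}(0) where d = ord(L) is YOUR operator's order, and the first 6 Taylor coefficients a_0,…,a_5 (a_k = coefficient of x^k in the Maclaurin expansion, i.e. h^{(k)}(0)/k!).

f: a_k = -1, -3/2, 9/8, -27/16, 405/128, -1701/256, …
g: a_k = 2, 2, 10, 18, 58, 130, …
Sum ⇒ L₀ = lclm(L_f,L_g) in ℚ(x)⟨Dx⟩.
∫: right-multiply L₀ by Dx.
L = (69 + 387·x + 900·x^2 + 1440·x^3)·Dx + (-49 - 318·x - 1257·x^2 - 3240·x^3 - 3600·x^4)·Dx^2 + (-2 + 46·x + 234·x^2 - 86·x^3 - 1440·x^4 - 1440·x^5)·Dx^3  (order 3).
h: a_k = 0, 1, 1/4, 89/24, 261/64, 7829/640, …
ICs: h(0) = 0, h′(0) = 1, h′′(0) = 1/2.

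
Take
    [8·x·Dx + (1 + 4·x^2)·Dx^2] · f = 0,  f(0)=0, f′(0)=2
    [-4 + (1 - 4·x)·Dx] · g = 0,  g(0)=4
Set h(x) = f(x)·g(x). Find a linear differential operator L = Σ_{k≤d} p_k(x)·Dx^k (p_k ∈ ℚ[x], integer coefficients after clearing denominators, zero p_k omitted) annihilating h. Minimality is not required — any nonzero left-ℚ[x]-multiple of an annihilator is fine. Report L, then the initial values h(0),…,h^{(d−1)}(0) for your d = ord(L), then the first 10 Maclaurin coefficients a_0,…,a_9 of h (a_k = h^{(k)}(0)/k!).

L = 32·x + (8 - 8·x + 64·x^2)·Dx + (-1 + 4·x - 4·x^2 + 16·x^3)·Dx^2  (order 2).
h: a_k = 0, 8, 32, 352/3, 1408/3, 28544/15, 114176/15, 3189248/105, 12756992/105, 153155584/315, …
ICs: h(0) = 0, h′(0) = 8.

f: a_k = 0, 2, 0, -8/3, 0, 32/5, 0, -128/7, 0, 512/9, …
g: a_k = 4, 16, 64, 256, 1024, 4096, 16384, 65536, 262144, 1048576, …
L₀ := L_f ⊗_s L_g (sym. prod.), ord ≤ 2.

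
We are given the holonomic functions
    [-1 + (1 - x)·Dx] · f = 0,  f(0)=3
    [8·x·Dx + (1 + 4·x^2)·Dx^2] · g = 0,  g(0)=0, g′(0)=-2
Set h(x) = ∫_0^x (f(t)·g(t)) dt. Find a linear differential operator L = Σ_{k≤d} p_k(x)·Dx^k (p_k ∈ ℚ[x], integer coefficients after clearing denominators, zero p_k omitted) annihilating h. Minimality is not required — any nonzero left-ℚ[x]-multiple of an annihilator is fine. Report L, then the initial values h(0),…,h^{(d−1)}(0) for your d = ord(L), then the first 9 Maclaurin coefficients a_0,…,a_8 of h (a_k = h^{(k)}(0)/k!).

L = 8·x·Dx + (2 - 8·x + 16·x^2)·Dx^2 + (-1 + x - 4·x^2 + 4·x^3)·Dx^3  (order 3).
h: a_k = 0, 0, -3, -2, 1/2, 2/5, -43/15, -86/35, 659/140, …
ICs: h(0) = 0, h′(0) = 0, h′′(0) = -6.

f: a_k = 3, 3, 3, 3, 3, 3, 3, 3, 3, …
g: a_k = 0, -2, 0, 8/3, 0, -32/5, 0, 128/7, 0, …
L₀ := L_f ⊗_s L_g (sym. prod.), ord ≤ 2.
∫: right-multiply L₀ by Dx.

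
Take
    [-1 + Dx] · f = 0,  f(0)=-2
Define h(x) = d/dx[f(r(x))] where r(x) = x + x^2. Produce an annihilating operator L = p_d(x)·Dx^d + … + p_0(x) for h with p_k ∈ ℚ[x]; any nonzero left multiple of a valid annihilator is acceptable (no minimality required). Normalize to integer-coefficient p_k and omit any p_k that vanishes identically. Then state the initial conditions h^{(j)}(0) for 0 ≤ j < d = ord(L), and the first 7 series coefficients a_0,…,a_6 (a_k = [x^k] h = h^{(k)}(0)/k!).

L = (3 + 4·x + 4·x^2) + (-1 - 2·x)·Dx  (order 1).
h: a_k = -2, -6, -7, -25/3, -27/4, -331/60, -1303/360, …
ICs: h(0) = -2.

f: a_k = -2, -2, -1, -1/3, -1/12, -1/60, -1/360, …
h₀=f(r): pull back L_f along r ⇒ L₀.
Differentiate: ansatz ord ≤ ord L₀ ⇒ L.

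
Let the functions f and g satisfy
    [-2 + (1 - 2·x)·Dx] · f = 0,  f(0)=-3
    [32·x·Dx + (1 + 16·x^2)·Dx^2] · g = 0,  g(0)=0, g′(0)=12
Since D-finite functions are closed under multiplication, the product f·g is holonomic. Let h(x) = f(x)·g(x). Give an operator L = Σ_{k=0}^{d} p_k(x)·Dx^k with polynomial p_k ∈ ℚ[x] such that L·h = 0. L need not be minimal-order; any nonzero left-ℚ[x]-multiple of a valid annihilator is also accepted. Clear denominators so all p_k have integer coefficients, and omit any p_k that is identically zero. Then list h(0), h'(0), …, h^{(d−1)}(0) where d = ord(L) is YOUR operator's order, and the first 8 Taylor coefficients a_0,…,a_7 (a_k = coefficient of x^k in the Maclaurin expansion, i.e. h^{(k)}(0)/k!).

L = 64·x + (4 - 32·x + 128·x^2)·Dx + (-1 + 2·x - 16·x^2 + 32·x^3)·Dx^2  (order 2).
h: a_k = 0, -36, -72, 48, 96, -8256/5, -16512/5, 506112/35, …
ICs: h(0) = 0, h′(0) = -36.

f: a_k = -3, -6, -12, -24, -48, -96, -192, -384, …
g: a_k = 0, 12, 0, -64, 0, 3072/5, 0, -49152/7, …
L₀ := L_f ⊗_s L_g (sym. prod.), ord ≤ 2.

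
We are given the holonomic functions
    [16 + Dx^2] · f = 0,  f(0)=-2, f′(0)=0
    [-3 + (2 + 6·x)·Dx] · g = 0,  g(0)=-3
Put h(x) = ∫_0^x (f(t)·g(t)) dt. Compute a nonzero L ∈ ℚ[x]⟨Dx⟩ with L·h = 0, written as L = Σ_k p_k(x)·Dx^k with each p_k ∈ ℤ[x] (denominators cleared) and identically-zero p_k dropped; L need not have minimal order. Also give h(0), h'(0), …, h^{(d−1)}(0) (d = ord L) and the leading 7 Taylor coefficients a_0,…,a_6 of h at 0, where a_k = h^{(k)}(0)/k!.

L = (91 + 384·x + 576·x^2)·Dx + (-12 - 36·x)·Dx^2 + (4 + 24·x + 36·x^2)·Dx^3  (order 3).
h: a_k = 0, 6, 9/2, -73/4, -495/32, 6337/320, 2341/256, …
ICs: h(0) = 0, h′(0) = 6, h′′(0) = 9.

f: a_k = -2, 0, 16, 0, -64/3, 0, 512/45, …
g: a_k = -3, -9/2, 27/8, -81/16, 1215/128, -5103/256, 45927/1024, …
h₀=f·g: eliminate ⇒ L₀, order ≤ 2·1.
Integrate: L := L₀·Dx.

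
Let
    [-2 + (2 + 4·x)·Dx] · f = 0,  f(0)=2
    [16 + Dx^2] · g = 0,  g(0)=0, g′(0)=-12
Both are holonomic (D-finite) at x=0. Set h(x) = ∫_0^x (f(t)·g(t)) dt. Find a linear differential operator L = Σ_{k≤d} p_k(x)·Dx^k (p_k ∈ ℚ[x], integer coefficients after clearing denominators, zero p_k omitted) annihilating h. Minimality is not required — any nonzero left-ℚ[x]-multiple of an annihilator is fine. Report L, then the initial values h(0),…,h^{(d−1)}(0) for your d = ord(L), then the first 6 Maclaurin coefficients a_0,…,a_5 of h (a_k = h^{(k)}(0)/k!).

f: a_k = 2, 2, -1, 1, -5/4, 7/4, …
g: a_k = 0, -12, 0, 32, 0, -128/5, …
Product ⇒ symmetric product L₀, ord ≤ 2.
h=∫₀ˣh₀: take L = L₀·Dx.
L = (19 + 64·x + 64·x^2)·Dx + (-2 - 4·x)·Dx^2 + (1 + 4·x + 4·x^2)·Dx^3  (order 3).
h: a_k = 0, 0, -12, -8, 19, 52/5, …
ICs: h(0) = 0, h′(0) = 0, h′′(0) = -24.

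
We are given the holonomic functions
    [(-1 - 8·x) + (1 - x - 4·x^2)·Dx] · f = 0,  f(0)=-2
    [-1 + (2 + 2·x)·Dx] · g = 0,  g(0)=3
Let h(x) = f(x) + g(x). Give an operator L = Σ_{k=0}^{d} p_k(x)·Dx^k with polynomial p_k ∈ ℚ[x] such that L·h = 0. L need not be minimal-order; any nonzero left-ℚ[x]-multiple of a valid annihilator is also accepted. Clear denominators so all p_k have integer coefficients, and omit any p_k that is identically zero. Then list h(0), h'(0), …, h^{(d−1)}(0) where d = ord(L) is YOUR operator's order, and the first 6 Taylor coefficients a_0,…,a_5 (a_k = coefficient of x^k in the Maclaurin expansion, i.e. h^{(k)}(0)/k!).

L = (-21 - 75·x - 228·x^2 - 160·x^3) + (41 + 174·x + 609·x^2 + 872·x^3 + 400·x^4)·Dx + (-2 - 38·x - 30·x^2 + 198·x^3 + 352·x^4 + 160·x^5)·Dx^2  (order 2).
h: a_k = 1, -1/2, -83/8, -285/16, -7439/128, -33259/256, …
ICs: h(0) = 1, h′(0) = -1/2.

f: a_k = -2, -2, -10, -18, -58, -130, …
g: a_k = 3, 3/2, -3/8, 3/16, -15/128, 21/256, …
f+g: L₀ = lclm(L_f,L_g), ord ≤ 1+1.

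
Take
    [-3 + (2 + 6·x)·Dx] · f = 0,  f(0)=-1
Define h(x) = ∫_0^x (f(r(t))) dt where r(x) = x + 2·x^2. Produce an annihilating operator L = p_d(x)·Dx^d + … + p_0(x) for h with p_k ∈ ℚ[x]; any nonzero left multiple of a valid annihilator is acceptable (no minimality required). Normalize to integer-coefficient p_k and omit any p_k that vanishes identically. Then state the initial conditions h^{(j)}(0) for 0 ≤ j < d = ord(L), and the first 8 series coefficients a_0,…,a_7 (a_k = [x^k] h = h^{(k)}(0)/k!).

f: a_k = -1, -3/2, 9/8, -27/16, 405/128, -1701/256, 15309/1024, -72171/2048, …
Change of var in L_f (x↦r) gives L₀.
h=∫h₀ ⇒ L = L₀·Dx.
L = (-3 - 12·x)·Dx + (2 + 6·x + 12·x^2)·Dx^2  (order 2).
h: a_k = 0, -1, -3/4, -5/8, 45/64, -63/128, -135/512, 11205/7168, …
ICs: h(0) = 0, h′(0) = -1.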